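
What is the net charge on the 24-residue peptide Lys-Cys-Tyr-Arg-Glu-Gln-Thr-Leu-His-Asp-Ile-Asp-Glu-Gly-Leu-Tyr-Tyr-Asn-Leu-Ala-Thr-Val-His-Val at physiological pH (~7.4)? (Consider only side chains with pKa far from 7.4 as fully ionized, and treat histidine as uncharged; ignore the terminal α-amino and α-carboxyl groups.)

The side chains ionized at physiological pH are Lys/Arg (+1) and Asp/Glu (−1); with His treated as neutral, nothing else contributes.
Positive (K, R): Lys1, Arg4 → +2.
Negative (D, E): Glu5, Asp10, Asp12, Glu13 → −4.
Net charge = (+2) + (−4) = −2.

-2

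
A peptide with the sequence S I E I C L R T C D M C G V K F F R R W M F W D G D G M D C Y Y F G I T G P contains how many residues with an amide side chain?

Only N (asparagine) and Q (glutamine) carry a side-chain carboxamide.
None of the 38 residues belong to this group.

0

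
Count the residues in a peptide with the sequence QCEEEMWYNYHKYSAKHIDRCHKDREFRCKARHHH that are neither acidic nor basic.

Acidic: D, E. Basic: K, R, H. All other residues are neither.
Matching residues: Q1, C2, M6, W7, Y8, N9, Y10, Y13, S14, A15, I18, C21, F27, C29, A31.

15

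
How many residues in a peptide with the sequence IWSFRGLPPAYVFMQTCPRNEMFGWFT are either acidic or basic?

Acidic: D, E. Basic: H, K, R.
Acidic residues here: E21 (1).
Basic residues here: R5, R19 (2).
The two groups share no amino acid, so total = 1 + 2 = 3.

3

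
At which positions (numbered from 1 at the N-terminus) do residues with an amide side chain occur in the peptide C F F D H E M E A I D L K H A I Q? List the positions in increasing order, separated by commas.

17

Only N (asparagine) and Q (glutamine) carry a side-chain carboxamide.
Matching residues: Q17.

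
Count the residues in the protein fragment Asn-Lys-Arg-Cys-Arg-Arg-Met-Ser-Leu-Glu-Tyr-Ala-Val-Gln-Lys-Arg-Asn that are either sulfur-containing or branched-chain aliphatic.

Sulfur-containing: C, M. Branched-chain aliphatic: I, L, V.
Sulfur-containing residues here: Cys4, Met7 (2).
Branched-chain aliphatic residues here: Leu9, Val13 (2).
The two groups share no amino acid, so total = 2 + 2 = 4.

4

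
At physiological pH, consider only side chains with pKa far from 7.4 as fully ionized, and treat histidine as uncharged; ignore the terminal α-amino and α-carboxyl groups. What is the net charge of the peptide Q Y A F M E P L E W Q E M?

-3

The side chains ionized at physiological pH are Lys/Arg (+1) and Asp/Glu (−1); with His treated as neutral, nothing else contributes.
Positive (K, R): none → +0.
Negative (D, E): E6, E9, E12 → −3.
Net charge = (+0) + (−3) = −3.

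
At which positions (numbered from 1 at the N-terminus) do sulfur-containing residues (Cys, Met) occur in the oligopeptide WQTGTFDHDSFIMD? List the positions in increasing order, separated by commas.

Matching residues: M13.

13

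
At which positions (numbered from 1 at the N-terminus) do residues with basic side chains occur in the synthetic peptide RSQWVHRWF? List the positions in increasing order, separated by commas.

1, 6, 7

K, R, and H are the three residues with basic side chains (ε-amine, guanidinium, and imidazole respectively).
Matching residues: R1, H6, R7.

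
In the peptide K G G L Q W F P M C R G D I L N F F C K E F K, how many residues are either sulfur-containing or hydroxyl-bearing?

3

Sulfur-containing: C, M. Hydroxyl-bearing: S, T, Y.
Sulfur-containing residues here: M9, C10, C19 (3).
Hydroxyl-bearing residues here: none (0).
The two groups share no amino acid, so total = 3 + 0 = 3.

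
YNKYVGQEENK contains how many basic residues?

The basic amino acids are Lys (K), Arg (R), and His (H).
Matching residues: K3, K11.

2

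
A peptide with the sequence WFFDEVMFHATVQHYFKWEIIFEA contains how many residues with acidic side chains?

Only D (aspartate) and E (glutamate) carry a side-chain carboxylic acid.
Matching residues: D4, E5, E19, E23.

4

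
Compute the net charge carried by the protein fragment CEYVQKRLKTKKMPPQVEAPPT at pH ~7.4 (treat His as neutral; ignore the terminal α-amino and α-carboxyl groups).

+3

At pH ~7.4 the Lys and Arg side chains are protonated (+1), the Asp and Glu side chains are deprotonated (−1), and with His taken as neutral all other side chains carry no charge.
Positive (K, R): K6, R7, K9, K11, K12 → +5.
Negative (D, E): E2, E18 → −2.
Net charge = (+5) + (−2) = +3.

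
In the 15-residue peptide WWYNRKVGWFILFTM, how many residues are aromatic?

F, W, and Y each carry an aromatic ring on the side chain.
Matching residues: W1, W2, Y3, W9, F10, F13.

6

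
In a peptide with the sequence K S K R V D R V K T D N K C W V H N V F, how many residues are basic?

7

Lysine (K), arginine (R), and histidine (H) have basic, nitrogen-containing side chains.
Matching residues: K1, K3, R4, R7, K9, K13, H17.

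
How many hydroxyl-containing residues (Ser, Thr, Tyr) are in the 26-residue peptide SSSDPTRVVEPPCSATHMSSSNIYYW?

11

Matching residues: S1, S2, S3, T6, S14, T16, S19, S20, S21, Y24, Y25.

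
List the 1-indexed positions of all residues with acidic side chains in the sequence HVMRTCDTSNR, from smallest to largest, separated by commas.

7

Only D (aspartate) and E (glutamate) carry a side-chain carboxylic acid.
Matching residues: D7.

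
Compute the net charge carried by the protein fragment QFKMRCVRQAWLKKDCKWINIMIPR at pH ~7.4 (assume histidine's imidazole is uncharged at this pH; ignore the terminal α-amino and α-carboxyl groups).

Near pH 7.4, K and R contribute +1 each, D and E contribute −1 each, and every other side chain (His included, as stated) is uncharged.
Positive (K, R): K3, R5, R8, K13, K14, K17, R25 → +7.
Negative (D, E): D15 → −1.
Net charge = (+7) + (−1) = +6.

+6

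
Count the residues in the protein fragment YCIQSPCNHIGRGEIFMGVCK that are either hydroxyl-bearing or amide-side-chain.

4

Hydroxyl-bearing: S, T, Y. Amide-side-chain: N, Q.
Hydroxyl-bearing residues here: Y1, S5 (2).
Amide-side-chain residues here: Q4, N8 (2).
The two groups share no amino acid, so total = 2 + 2 = 4.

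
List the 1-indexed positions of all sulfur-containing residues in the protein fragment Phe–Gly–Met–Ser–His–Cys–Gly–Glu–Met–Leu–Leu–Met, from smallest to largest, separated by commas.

3, 6, 9, 12

Cysteine (C, thiol) and methionine (M, thioether) are the two sulfur-containing amino acids.
Matching residues: Met3, Cys6, Met9, Met12.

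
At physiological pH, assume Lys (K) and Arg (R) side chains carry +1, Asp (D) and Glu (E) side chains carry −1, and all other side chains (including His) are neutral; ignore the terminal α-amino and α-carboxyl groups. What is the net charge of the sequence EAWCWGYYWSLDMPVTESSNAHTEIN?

Positive (K, R): none → +0.
Negative (D, E): E1, D12, E17, E24 → −4.
Net charge = (+0) + (−4) = −4.

-4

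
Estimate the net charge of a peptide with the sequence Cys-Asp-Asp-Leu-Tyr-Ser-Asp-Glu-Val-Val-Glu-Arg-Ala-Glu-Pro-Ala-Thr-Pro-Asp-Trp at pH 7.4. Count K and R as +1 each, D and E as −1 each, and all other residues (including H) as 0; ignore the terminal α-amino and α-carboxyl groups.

Positive (K, R): Arg12 → +1.
Negative (D, E): Asp2, Asp3, Asp7, Glu8, Glu11, Glu14, Asp19 → −7.
Net charge = (+1) + (−7) = −6.

-6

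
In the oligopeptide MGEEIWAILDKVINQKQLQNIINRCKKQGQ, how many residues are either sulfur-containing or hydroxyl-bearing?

2

Sulfur-containing: C, M. Hydroxyl-bearing: S, T, Y.
Sulfur-containing residues here: M1, C25 (2).
Hydroxyl-bearing residues here: none (0).
The two groups share no amino acid, so total = 2 + 0 = 2.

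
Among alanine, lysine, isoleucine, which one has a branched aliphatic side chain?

isoleucine

Valine (V), leucine (L), and isoleucine (I) are the branched-chain amino acids.
Of the listed options, only isoleucine belongs to this group.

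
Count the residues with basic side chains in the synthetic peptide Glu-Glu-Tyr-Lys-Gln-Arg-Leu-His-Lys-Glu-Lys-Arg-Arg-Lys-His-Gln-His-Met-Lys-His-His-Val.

K, R, and H are the three residues with basic side chains (ε-amine, guanidinium, and imidazole respectively).
Matching residues: Lys4, Arg6, His8, Lys9, Lys11, Arg12, Arg13, Lys14, His15, His17, Lys19, His20, His21.

13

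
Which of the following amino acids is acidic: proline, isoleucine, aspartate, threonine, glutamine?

The acidic residues are Asp (D) and Glu (E), whose side chains end in a carboxylate group.
Of the listed options, only aspartate belongs to this group.

aspartate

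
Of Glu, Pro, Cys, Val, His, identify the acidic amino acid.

Glu

The acidic residues are Asp (D) and Glu (E), whose side chains end in a carboxylate group.
Of the listed options, only Glu belongs to this group.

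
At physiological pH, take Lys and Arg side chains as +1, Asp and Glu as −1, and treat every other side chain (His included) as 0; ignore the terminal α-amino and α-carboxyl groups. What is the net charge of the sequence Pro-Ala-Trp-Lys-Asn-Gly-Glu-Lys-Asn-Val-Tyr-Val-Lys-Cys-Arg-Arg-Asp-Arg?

Positive (K, R): Lys4, Lys8, Lys13, Arg15, Arg16, Arg18 → +6.
Negative (D, E): Glu7, Asp17 → −2.
Net charge = (+6) + (−2) = +4.

+4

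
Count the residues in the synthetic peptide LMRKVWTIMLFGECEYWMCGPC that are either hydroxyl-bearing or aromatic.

Hydroxyl-bearing: S, T, Y. Aromatic: F, W, Y.
Hydroxyl-bearing residues here: T7, Y16 (2).
Aromatic residues here: W6, F11, Y16, W17 (4).
Y is in both groups, so the 1 Y residue must not be double-counted.
Total = 2 + 4 − 1 = 5.

5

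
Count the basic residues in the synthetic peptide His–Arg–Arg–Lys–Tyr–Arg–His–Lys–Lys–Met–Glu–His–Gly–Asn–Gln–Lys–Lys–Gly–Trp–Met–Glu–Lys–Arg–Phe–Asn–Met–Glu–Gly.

K, R, and H are the three residues with basic side chains (ε-amine, guanidinium, and imidazole respectively).
Matching residues: His1, Arg2, Arg3, Lys4, Arg6, His7, Lys8, Lys9, His12, Lys16, Lys17, Lys22, Arg23.

13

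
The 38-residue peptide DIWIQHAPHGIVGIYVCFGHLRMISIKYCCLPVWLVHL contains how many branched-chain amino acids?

V, L, and I make up the branched-chain aliphatic group.
Matching residues: I2, I4, I11, V12, I14, V16, L21, I24, I26, L31, V33, L35, V36, L38.

14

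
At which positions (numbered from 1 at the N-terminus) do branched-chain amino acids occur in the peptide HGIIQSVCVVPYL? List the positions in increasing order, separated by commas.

3, 4, 7, 9, 10, 13

V, L, and I make up the branched-chain aliphatic group.
Matching residues: I3, I4, V7, V9, V10, L13.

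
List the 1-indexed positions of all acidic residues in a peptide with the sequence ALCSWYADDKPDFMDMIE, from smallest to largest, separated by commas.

8, 9, 12, 15, 18

Only D (aspartate) and E (glutamate) carry a side-chain carboxylic acid.
Matching residues: D8, D9, D12, D15, E18.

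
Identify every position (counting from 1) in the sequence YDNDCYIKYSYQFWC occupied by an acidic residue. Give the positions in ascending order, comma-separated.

Matching residues: D2, D4.

2, 4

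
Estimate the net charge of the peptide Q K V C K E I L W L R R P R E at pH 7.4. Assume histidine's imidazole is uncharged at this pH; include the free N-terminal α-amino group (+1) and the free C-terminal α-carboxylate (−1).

+3

The side chains ionized at physiological pH are Lys/Arg (+1) and Asp/Glu (−1); with His treated as neutral, nothing else contributes.
Positive (K, R): K2, K5, R11, R12, R14 → +5.
Negative (D, E): E6, E15 → −2.
The N-terminus (+1) and C-terminus (−1) cancel.
Net charge = (+5) + (−2) = +3.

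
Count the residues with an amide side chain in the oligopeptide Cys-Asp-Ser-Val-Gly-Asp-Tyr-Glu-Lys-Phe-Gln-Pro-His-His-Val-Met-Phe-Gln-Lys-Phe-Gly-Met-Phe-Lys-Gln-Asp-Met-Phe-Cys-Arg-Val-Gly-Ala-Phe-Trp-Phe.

3

Asparagine (N) and glutamine (Q) have uncharged amide side chains.
Matching residues: Gln11, Gln18, Gln25.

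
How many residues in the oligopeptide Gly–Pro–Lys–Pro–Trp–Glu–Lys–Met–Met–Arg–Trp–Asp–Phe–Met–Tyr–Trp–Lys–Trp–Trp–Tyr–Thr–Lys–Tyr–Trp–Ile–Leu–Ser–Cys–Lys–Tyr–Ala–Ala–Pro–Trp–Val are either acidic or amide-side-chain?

Acidic: D, E. Amide-side-chain: N, Q.
Acidic residues here: Glu6, Asp12 (2).
Amide-side-chain residues here: none (0).
The two groups share no amino acid, so total = 2 + 0 = 2.

2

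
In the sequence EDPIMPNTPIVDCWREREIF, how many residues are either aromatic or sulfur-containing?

4

Aromatic: F, W, Y. Sulfur-containing: C, M.
Aromatic residues here: W14, F20 (2).
Sulfur-containing residues here: M5, C13 (2).
The two groups share no amino acid, so total = 2 + 2 = 4.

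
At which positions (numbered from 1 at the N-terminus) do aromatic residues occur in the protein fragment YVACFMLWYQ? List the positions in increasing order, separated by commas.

F, W, and Y each carry an aromatic ring on the side chain.
Matching residues: Y1, F5, W8, Y9.

1, 5, 8, 9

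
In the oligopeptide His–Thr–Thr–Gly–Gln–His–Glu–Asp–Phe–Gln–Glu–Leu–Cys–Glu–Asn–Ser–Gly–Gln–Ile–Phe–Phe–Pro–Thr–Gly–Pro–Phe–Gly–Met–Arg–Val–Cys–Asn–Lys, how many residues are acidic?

Aspartate (D) and glutamate (E) have carboxylic-acid side chains and are the acidic amino acids.
Matching residues: Glu7, Asp8, Glu11, Glu14.

4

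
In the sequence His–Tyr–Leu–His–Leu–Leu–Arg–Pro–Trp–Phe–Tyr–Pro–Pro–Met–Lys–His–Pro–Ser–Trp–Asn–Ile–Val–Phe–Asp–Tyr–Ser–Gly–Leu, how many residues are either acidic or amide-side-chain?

Acidic: D, E. Amide-side-chain: N, Q.
Acidic residues here: Asp24 (1).
Amide-side-chain residues here: Asn20 (1).
The two groups share no amino acid, so total = 1 + 1 = 2.

2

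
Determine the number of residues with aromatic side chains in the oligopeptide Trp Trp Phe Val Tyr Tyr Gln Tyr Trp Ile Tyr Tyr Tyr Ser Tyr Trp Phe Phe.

F, W, and Y each carry an aromatic ring on the side chain.
Matching residues: Trp1, Trp2, Phe3, Tyr5, Tyr6, Tyr8, Trp9, Tyr11, Tyr12, Tyr13, Tyr15, Trp16, Phe17, Phe18.

14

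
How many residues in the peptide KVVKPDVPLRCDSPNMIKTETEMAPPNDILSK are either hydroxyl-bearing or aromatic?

Hydroxyl-bearing: S, T, Y. Aromatic: F, W, Y.
Hydroxyl-bearing residues here: S13, T19, T21, S31 (4).
Aromatic residues here: none (0).
(Y belongs to both groups, but none appear in this sequence.) Total = 4 + 0 = 4.

4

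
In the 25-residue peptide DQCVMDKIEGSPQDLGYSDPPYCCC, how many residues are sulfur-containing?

The sulfur-bearing residues are cysteine (–SH) and methionine (–S–CH₃).
Matching residues: C3, M5, C23, C24, C25.

5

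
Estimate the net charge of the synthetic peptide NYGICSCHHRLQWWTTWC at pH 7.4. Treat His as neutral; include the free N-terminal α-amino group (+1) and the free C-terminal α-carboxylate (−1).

+1

Near pH 7.4, K and R contribute +1 each, D and E contribute −1 each, and every other side chain (His included, as stated) is uncharged.
Positive (K, R): R10 → +1.
Negative (D, E): none → −0.
The N-terminus (+1) and C-terminus (−1) cancel.
Net charge = (+1) + (−0) = +1.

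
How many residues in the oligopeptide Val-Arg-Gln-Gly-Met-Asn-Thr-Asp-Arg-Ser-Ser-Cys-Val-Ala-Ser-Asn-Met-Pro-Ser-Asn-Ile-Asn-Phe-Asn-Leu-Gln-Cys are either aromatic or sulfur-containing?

5

Aromatic: F, W, Y. Sulfur-containing: C, M.
Aromatic residues here: Phe23 (1).
Sulfur-containing residues here: Met5, Cys12, Met17, Cys27 (4).
The two groups share no amino acid, so total = 1 + 4 = 5.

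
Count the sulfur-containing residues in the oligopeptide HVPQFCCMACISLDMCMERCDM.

Cysteine (C, thiol) and methionine (M, thioether) are the two sulfur-containing amino acids.
Matching residues: C6, C7, M8, C10, M15, C16, M17, C20, M22.

9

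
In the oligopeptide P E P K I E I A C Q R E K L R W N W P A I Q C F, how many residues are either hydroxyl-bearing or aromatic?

3

Hydroxyl-bearing: S, T, Y. Aromatic: F, W, Y.
Hydroxyl-bearing residues here: none (0).
Aromatic residues here: W16, W18, F24 (3).
(Y belongs to both groups, but none appear in this sequence.) Total = 0 + 3 = 3.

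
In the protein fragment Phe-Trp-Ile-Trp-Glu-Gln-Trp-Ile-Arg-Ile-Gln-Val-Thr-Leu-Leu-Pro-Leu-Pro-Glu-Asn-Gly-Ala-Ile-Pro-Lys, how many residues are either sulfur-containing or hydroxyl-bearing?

1

Sulfur-containing: C, M. Hydroxyl-bearing: S, T, Y.
Sulfur-containing residues here: none (0).
Hydroxyl-bearing residues here: Thr13 (1).
The two groups share no amino acid, so total = 0 + 1 = 1.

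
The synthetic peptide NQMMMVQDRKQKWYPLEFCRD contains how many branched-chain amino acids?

Valine (V), leucine (L), and isoleucine (I) are the branched-chain amino acids.
Matching residues: V6, L16.

2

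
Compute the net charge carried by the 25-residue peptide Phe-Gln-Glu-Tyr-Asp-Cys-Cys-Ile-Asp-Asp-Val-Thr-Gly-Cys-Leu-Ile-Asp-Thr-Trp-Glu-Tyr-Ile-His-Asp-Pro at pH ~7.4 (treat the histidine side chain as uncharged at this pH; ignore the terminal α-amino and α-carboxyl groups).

Near pH 7.4, K and R contribute +1 each, D and E contribute −1 each, and every other side chain (His included, as stated) is uncharged.
Positive (K, R): none → +0.
Negative (D, E): Glu3, Asp5, Asp9, Asp10, Asp17, Glu20, Asp24 → −7.
Net charge = (+0) + (−7) = −7.

-7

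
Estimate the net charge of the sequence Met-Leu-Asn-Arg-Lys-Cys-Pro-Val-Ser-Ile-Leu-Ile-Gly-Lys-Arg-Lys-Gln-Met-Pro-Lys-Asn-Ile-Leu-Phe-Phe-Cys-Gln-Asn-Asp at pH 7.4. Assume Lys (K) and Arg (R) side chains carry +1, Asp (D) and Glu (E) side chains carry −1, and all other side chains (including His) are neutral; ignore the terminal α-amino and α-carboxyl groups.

Positive (K, R): Arg4, Lys5, Lys14, Arg15, Lys16, Lys20 → +6.
Negative (D, E): Asp29 → −1.
Net charge = (+6) + (−1) = +5.

+5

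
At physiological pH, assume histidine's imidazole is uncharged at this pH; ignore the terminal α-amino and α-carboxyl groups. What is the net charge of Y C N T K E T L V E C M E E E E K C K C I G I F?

Near pH 7.4, K and R contribute +1 each, D and E contribute −1 each, and every other side chain (His included, as stated) is uncharged.
Positive (K, R): K5, K17, K19 → +3.
Negative (D, E): E6, E10, E13, E14, E15, E16 → −6.
Net charge = (+3) + (−6) = −3.

-3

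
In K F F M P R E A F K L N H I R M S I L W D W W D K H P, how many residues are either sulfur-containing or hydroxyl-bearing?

Sulfur-containing: C, M. Hydroxyl-bearing: S, T, Y.
Sulfur-containing residues here: M4, M16 (2).
Hydroxyl-bearing residues here: S17 (1).
The two groups share no amino acid, so total = 2 + 1 = 3.

3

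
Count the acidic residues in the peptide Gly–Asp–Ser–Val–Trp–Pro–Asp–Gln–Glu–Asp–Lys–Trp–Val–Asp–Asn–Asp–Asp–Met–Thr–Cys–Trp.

7

The acidic residues are Asp (D) and Glu (E), whose side chains end in a carboxylate group.
Matching residues: Asp2, Asp7, Glu9, Asp10, Asp14, Asp16, Asp17.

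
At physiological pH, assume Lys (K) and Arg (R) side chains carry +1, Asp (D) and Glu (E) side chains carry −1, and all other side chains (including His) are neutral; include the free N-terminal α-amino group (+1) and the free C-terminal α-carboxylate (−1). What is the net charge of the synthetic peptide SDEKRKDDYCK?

0

Positive (K, R): K4, R5, K6, K11 → +4.
Negative (D, E): D2, E3, D7, D8 → −4.
The N-terminus (+1) and C-terminus (−1) cancel.
Net charge = (+4) + (−4) = 0.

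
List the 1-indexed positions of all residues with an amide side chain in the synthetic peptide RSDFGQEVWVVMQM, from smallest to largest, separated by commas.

6, 13

The amide-side-chain residues are Asn (N) and Gln (Q).
Matching residues: Q6, Q13.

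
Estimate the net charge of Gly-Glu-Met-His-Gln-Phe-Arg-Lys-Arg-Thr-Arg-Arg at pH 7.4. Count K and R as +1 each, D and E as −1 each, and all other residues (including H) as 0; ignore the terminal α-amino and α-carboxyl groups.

+4

Positive (K, R): Arg7, Lys8, Arg9, Arg11, Arg12 → +5.
Negative (D, E): Glu2 → −1.
Net charge = (+5) + (−1) = +4.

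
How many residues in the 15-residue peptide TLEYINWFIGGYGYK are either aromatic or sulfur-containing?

5

Aromatic: F, W, Y. Sulfur-containing: C, M.
Aromatic residues here: Y4, W7, F8, Y12, Y14 (5).
Sulfur-containing residues here: none (0).
The two groups share no amino acid, so total = 5 + 0 = 5.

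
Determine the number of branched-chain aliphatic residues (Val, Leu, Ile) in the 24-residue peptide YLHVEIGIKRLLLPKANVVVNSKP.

10

Matching residues: L2, V4, I6, I8, L11, L12, L13, V18, V19, V20.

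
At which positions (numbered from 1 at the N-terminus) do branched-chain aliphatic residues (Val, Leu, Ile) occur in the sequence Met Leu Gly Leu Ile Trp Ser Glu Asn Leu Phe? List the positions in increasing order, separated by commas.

Matching residues: Leu2, Leu4, Ile5, Leu10.

2, 4, 5, 10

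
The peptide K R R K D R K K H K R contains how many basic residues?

K, R, and H are the three residues with basic side chains (ε-amine, guanidinium, and imidazole respectively).
Matching residues: K1, R2, R3, K4, R6, K7, K8, H9, K10, R11.

10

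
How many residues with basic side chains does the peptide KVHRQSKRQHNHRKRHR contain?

K, R, and H are the three residues with basic side chains (ε-amine, guanidinium, and imidazole respectively).
Matching residues: K1, H3, R4, K7, R8, H10, H12, R13, K14, R15, H16, R17.

12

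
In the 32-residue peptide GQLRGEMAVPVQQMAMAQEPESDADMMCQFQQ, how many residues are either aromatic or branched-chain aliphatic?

4

Aromatic: F, W, Y. Branched-chain aliphatic: I, L, V.
Aromatic residues here: F30 (1).
Branched-chain aliphatic residues here: L3, V9, V11 (3).
The two groups share no amino acid, so total = 1 + 3 = 4.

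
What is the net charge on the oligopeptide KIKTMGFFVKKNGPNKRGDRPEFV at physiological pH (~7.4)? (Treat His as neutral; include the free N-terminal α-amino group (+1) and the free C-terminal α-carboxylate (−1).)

Near pH 7.4, K and R contribute +1 each, D and E contribute −1 each, and every other side chain (His included, as stated) is uncharged.
Positive (K, R): K1, K3, K10, K11, K16, R17, R20 → +7.
Negative (D, E): D19, E22 → −2.
The N-terminus (+1) and C-terminus (−1) cancel.
Net charge = (+7) + (−2) = +5.

+5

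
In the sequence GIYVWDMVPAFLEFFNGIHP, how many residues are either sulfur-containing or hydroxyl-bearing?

Sulfur-containing: C, M. Hydroxyl-bearing: S, T, Y.
Sulfur-containing residues here: M7 (1).
Hydroxyl-bearing residues here: Y3 (1).
The two groups share no amino acid, so total = 1 + 1 = 2.

2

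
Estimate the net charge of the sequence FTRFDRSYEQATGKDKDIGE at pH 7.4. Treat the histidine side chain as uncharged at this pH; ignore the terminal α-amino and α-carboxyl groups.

-1

Near pH 7.4, K and R contribute +1 each, D and E contribute −1 each, and every other side chain (His included, as stated) is uncharged.
Positive (K, R): R3, R6, K14, K16 → +4.
Negative (D, E): D5, E9, D15, D17, E20 → −5.
Net charge = (+4) + (−5) = −1.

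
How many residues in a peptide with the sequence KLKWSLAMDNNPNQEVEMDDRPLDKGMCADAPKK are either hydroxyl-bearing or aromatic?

Hydroxyl-bearing: S, T, Y. Aromatic: F, W, Y.
Hydroxyl-bearing residues here: S5 (1).
Aromatic residues here: W4 (1).
(Y belongs to both groups, but none appear in this sequence.) Total = 1 + 1 = 2.

2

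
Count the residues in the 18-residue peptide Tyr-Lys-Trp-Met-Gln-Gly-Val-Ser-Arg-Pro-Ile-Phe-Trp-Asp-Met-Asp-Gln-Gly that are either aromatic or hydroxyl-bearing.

5

Aromatic: F, W, Y. Hydroxyl-bearing: S, T, Y.
Aromatic residues here: Tyr1, Trp3, Phe12, Trp13 (4).
Hydroxyl-bearing residues here: Tyr1, Ser8 (2).
Y is in both groups, so the 1 Y residue must not be double-counted.
Total = 4 + 2 − 1 = 5.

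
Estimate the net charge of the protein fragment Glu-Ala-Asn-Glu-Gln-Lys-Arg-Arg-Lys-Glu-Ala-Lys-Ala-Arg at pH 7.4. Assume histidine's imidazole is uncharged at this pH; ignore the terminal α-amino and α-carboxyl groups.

+3

At pH ~7.4 the Lys and Arg side chains are protonated (+1), the Asp and Glu side chains are deprotonated (−1), and with His taken as neutral all other side chains carry no charge.
Positive (K, R): Lys6, Arg7, Arg8, Lys9, Lys12, Arg14 → +6.
Negative (D, E): Glu1, Glu4, Glu10 → −3.
Net charge = (+6) + (−3) = +3.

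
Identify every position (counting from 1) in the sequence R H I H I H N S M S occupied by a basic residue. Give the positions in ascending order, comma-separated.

1, 2, 4, 6

Matching residues: R1, H2, H4, H6.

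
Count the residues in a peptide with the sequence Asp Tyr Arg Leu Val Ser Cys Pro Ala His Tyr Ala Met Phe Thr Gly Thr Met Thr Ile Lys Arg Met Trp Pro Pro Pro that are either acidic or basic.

Acidic: D, E. Basic: H, K, R.
Acidic residues here: Asp1 (1).
Basic residues here: Arg3, His10, Lys21, Arg22 (4).
The two groups share no amino acid, so total = 1 + 4 = 5.

5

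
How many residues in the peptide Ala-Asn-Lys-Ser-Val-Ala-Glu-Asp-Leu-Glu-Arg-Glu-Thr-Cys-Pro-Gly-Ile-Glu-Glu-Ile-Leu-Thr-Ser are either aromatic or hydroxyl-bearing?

4

Aromatic: F, W, Y. Hydroxyl-bearing: S, T, Y.
Aromatic residues here: none (0).
Hydroxyl-bearing residues here: Ser4, Thr13, Thr22, Ser23 (4).
(Y belongs to both groups, but none appear in this sequence.) Total = 0 + 4 = 4.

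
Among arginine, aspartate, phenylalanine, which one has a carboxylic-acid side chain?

The acidic residues are Asp (D) and Glu (E), whose side chains end in a carboxylate group.
Of the listed options, only aspartate belongs to this group.

aspartate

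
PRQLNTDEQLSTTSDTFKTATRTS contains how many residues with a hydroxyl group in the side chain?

The –OH-bearing residues are Ser, Thr (aliphatic alcohols), and Tyr (phenol).
Matching residues: T6, S11, T12, T13, S14, T16, T19, T21, T23, S24.

10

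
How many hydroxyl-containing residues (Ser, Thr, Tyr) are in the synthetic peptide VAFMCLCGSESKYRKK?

3

Matching residues: S9, S11, Y13.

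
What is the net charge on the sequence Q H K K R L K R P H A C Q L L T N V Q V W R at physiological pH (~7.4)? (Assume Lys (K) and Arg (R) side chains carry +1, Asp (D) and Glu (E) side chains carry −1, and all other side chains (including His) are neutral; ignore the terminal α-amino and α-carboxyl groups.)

+6

Positive (K, R): K3, K4, R5, K7, R8, R22 → +6.
Negative (D, E): none → −0.
Net charge = (+6) + (−0) = +6.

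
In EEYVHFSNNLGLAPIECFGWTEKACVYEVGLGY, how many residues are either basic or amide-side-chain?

4

Basic: H, K, R. Amide-side-chain: N, Q.
Basic residues here: H5, K23 (2).
Amide-side-chain residues here: N8, N9 (2).
The two groups share no amino acid, so total = 2 + 2 = 4.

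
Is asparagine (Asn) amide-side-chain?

Yes

Only N (asparagine) and Q (glutamine) carry a side-chain carboxamide.
Asparagine is in this group.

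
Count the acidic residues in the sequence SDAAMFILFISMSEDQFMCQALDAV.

4

The acidic residues are Asp (D) and Glu (E), whose side chains end in a carboxylate group.
Matching residues: D2, E14, D15, D23.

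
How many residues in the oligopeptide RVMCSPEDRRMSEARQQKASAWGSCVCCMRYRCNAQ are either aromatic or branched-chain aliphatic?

Aromatic: F, W, Y. Branched-chain aliphatic: I, L, V.
Aromatic residues here: W22, Y31 (2).
Branched-chain aliphatic residues here: V2, V26 (2).
The two groups share no amino acid, so total = 2 + 2 = 4.

4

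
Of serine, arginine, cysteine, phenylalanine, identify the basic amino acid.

Lysine (K), arginine (R), and histidine (H) have basic, nitrogen-containing side chains.
Of the listed options, only arginine belongs to this group.

arginine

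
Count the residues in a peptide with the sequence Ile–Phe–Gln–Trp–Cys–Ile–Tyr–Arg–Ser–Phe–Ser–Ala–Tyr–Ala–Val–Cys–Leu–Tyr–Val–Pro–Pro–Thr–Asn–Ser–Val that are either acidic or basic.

1

Acidic: D, E. Basic: H, K, R.
Acidic residues here: none (0).
Basic residues here: Arg8 (1).
The two groups share no amino acid, so total = 0 + 1 = 1.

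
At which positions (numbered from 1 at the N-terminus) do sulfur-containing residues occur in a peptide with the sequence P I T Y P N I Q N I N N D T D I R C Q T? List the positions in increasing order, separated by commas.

Only Cys (C) and Met (M) have a sulfur atom in the side chain.
Matching residues: C18.

18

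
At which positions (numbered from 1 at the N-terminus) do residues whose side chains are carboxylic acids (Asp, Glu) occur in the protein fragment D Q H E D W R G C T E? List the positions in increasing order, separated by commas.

1, 4, 5, 11

Matching residues: D1, E4, D5, E11.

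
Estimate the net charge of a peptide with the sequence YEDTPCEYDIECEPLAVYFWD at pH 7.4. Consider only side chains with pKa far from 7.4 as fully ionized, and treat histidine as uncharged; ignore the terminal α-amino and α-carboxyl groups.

-7

The side chains ionized at physiological pH are Lys/Arg (+1) and Asp/Glu (−1); with His treated as neutral, nothing else contributes.
Positive (K, R): none → +0.
Negative (D, E): E2, D3, E7, D9, E11, E13, D21 → −7.
Net charge = (+0) + (−7) = −7.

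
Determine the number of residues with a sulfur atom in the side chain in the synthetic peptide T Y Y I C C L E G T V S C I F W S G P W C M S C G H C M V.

8

The sulfur-bearing residues are cysteine (–SH) and methionine (–S–CH₃).
Matching residues: C5, C6, C13, C21, M22, C24, C27, M28.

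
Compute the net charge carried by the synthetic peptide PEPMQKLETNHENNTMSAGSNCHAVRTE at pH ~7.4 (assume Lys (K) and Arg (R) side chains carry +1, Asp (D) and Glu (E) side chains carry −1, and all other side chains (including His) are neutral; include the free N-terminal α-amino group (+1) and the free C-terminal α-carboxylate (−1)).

Positive (K, R): K6, R26 → +2.
Negative (D, E): E2, E8, E12, E28 → −4.
The N-terminus (+1) and C-terminus (−1) cancel.
Net charge = (+2) + (−4) = −2.

-2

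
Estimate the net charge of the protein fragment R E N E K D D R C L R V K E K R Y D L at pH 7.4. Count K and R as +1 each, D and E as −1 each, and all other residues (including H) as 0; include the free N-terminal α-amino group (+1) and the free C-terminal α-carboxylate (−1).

Positive (K, R): R1, K5, R8, R11, K13, K15, R16 → +7.
Negative (D, E): E2, E4, D6, D7, E14, D18 → −6.
The N-terminus (+1) and C-terminus (−1) cancel.
Net charge = (+7) + (−6) = +1.

+1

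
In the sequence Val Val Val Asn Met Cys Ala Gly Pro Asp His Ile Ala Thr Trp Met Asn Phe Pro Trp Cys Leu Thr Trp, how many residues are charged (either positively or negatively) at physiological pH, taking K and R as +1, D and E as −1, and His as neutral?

Charged side chains at pH ~7.4: K, R (positive); D, E (negative).
Matching residues: Asp10.

1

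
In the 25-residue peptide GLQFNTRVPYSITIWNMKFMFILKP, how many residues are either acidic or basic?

3

Acidic: D, E. Basic: H, K, R.
Acidic residues here: none (0).
Basic residues here: R7, K18, K24 (3).
The two groups share no amino acid, so total = 0 + 3 = 3.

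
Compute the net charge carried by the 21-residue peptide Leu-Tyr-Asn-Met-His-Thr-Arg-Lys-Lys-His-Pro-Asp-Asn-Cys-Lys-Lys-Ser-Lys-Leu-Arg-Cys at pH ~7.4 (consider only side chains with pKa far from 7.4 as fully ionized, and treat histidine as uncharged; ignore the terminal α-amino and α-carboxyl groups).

At pH ~7.4 the Lys and Arg side chains are protonated (+1), the Asp and Glu side chains are deprotonated (−1), and with His taken as neutral all other side chains carry no charge.
Positive (K, R): Arg7, Lys8, Lys9, Lys15, Lys16, Lys18, Arg20 → +7.
Negative (D, E): Asp12 → −1.
Net charge = (+7) + (−1) = +6.

+6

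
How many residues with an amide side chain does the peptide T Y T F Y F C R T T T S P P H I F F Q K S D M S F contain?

Asparagine (N) and glutamine (Q) have uncharged amide side chains.
Matching residues: Q19.

1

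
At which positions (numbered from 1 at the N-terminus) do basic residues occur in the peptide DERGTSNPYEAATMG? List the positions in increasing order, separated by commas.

3

K, R, and H are the three residues with basic side chains (ε-amine, guanidinium, and imidazole respectively).
Matching residues: R3.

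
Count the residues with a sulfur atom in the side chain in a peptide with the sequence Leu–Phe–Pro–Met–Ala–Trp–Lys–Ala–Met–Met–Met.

Only Cys (C) and Met (M) have a sulfur atom in the side chain.
Matching residues: Met4, Met9, Met10, Met11.

4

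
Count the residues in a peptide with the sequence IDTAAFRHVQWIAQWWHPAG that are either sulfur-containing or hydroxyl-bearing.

Sulfur-containing: C, M. Hydroxyl-bearing: S, T, Y.
Sulfur-containing residues here: none (0).
Hydroxyl-bearing residues here: T3 (1).
The two groups share no amino acid, so total = 0 + 1 = 1.

1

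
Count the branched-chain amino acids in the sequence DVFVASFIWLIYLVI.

8

V, L, and I make up the branched-chain aliphatic group.
Matching residues: V2, V4, I8, L10, I11, L13, V14, I15.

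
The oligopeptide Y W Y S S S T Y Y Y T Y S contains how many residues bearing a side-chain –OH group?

12

The –OH-bearing residues are Ser, Thr (aliphatic alcohols), and Tyr (phenol).
Matching residues: Y1, Y3, S4, S5, S6, T7, Y8, Y9, Y10, T11, Y12, S13.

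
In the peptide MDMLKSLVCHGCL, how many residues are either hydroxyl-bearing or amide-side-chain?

1

Hydroxyl-bearing: S, T, Y. Amide-side-chain: N, Q.
Hydroxyl-bearing residues here: S6 (1).
Amide-side-chain residues here: none (0).
The two groups share no amino acid, so total = 1 + 0 = 1.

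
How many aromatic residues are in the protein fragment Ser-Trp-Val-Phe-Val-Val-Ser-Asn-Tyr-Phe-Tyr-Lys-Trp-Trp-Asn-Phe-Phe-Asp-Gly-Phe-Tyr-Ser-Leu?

The aromatic amino acids are Phe (F, benzyl), Trp (W, indole), and Tyr (Y, phenol).
Matching residues: Trp2, Phe4, Tyr9, Phe10, Tyr11, Trp13, Trp14, Phe16, Phe17, Phe20, Tyr21.

11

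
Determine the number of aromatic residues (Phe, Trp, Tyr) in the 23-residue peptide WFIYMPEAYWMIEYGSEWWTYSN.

9

Matching residues: W1, F2, Y4, Y9, W10, Y14, W18, W19, Y21.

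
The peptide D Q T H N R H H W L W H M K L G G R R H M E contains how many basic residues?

K, R, and H are the three residues with basic side chains (ε-amine, guanidinium, and imidazole respectively).
Matching residues: H4, R6, H7, H8, H12, K14, R18, R19, H20.

9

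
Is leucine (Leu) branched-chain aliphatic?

Yes

The BCAAs are Val, Leu, and Ile — aliphatic side chains with a branch point.
Leucine is in this group.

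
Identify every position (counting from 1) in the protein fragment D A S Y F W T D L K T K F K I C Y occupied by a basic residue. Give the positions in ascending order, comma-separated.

The basic amino acids are Lys (K), Arg (R), and His (H).
Matching residues: K10, K12, K14.

10, 12, 14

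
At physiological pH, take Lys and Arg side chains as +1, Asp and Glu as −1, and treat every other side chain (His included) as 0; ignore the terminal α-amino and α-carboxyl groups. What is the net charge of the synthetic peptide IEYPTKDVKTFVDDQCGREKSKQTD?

-1

Positive (K, R): K6, K9, R18, K20, K22 → +5.
Negative (D, E): E2, D7, D13, D14, E19, D25 → −6.
Net charge = (+5) + (−6) = −1.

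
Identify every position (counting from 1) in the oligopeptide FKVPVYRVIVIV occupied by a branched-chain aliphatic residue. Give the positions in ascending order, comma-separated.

3, 5, 8, 9, 10, 11, 12

The BCAAs are Val, Leu, and Ile — aliphatic side chains with a branch point.
Matching residues: V3, V5, V8, I9, V10, I11, V12.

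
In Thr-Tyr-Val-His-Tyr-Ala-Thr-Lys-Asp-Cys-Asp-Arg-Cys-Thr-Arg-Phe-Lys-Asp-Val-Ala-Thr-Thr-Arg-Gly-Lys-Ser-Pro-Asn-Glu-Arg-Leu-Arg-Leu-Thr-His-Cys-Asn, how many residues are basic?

The basic amino acids are Lys (K), Arg (R), and His (H).
Matching residues: His4, Lys8, Arg12, Arg15, Lys17, Arg23, Lys25, Arg30, Arg32, His35.

10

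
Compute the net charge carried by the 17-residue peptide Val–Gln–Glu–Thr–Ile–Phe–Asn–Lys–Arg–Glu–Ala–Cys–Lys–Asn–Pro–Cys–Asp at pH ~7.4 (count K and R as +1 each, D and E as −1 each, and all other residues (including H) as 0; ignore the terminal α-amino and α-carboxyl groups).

0

Positive (K, R): Lys8, Arg9, Lys13 → +3.
Negative (D, E): Glu3, Glu10, Asp17 → −3.
Net charge = (+3) + (−3) = 0.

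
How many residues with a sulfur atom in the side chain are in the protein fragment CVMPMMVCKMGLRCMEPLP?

Only Cys (C) and Met (M) have a sulfur atom in the side chain.
Matching residues: C1, M3, M5, M6, C8, M10, C14, M15.

8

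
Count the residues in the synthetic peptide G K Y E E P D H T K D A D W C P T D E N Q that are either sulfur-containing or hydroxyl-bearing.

4

Sulfur-containing: C, M. Hydroxyl-bearing: S, T, Y.
Sulfur-containing residues here: C15 (1).
Hydroxyl-bearing residues here: Y3, T9, T17 (3).
The two groups share no amino acid, so total = 1 + 3 = 4.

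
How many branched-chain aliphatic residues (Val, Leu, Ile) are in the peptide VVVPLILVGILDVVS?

Matching residues: V1, V2, V3, L5, I6, L7, V8, I10, L11, V13, V14.

11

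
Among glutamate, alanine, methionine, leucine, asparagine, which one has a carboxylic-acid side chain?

Only D (aspartate) and E (glutamate) carry a side-chain carboxylic acid.
Of the listed options, only glutamate belongs to this group.

glutamate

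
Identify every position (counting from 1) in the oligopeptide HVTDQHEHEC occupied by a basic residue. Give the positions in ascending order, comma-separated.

1, 6, 8

Lysine (K), arginine (R), and histidine (H) have basic, nitrogen-containing side chains.
Matching residues: H1, H6, H8.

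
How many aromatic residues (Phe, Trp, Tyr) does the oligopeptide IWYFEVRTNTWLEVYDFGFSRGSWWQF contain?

10

Matching residues: W2, Y3, F4, W11, Y15, F17, F19, W24, W25, F27.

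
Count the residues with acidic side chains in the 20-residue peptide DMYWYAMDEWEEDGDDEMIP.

9

Only D (aspartate) and E (glutamate) carry a side-chain carboxylic acid.
Matching residues: D1, D8, E9, E11, E12, D13, D15, D16, E17.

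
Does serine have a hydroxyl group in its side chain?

S, T, and Y are the three residues with a side-chain hydroxyl.
Serine is in this group.

Yes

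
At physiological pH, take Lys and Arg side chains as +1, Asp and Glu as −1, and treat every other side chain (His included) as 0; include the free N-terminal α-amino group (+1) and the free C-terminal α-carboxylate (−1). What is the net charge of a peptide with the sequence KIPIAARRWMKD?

Positive (K, R): K1, R7, R8, K11 → +4.
Negative (D, E): D12 → −1.
The N-terminus (+1) and C-terminus (−1) cancel.
Net charge = (+4) + (−1) = +3.

+3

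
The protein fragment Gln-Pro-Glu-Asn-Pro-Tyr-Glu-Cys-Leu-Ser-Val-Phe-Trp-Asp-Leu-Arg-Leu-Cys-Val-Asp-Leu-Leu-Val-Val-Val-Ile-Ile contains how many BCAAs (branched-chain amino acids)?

The BCAAs are Val, Leu, and Ile — aliphatic side chains with a branch point.
Matching residues: Leu9, Val11, Leu15, Leu17, Val19, Leu21, Leu22, Val23, Val24, Val25, Ile26, Ile27.

12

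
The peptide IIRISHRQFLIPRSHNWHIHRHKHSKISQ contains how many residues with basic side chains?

12

Lysine (K), arginine (R), and histidine (H) have basic, nitrogen-containing side chains.
Matching residues: R3, H6, R7, R13, H15, H18, H20, R21, H22, K23, H24, K26.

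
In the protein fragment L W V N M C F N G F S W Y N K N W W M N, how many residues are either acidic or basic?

1

Acidic: D, E. Basic: H, K, R.
Acidic residues here: none (0).
Basic residues here: K15 (1).
The two groups share no amino acid, so total = 0 + 1 = 1.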